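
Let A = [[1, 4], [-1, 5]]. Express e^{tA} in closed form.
e^{tA} = [[(1 - 2*t)*e^{3*t}, 4*t*e^{3*t}], [-t*e^{3*t}, (2*t + 1)*e^{3*t}]]

A has Jordan form J = [[3, 1], [0, 3]] with A = PJP^{-1}, so e^{tA} = P e^{tJ} P^{-1}.

For a Jordan block J_k(λ), e^{tJ_k(λ)} = e^{λt} · (I + tN + t^2 N^2/2! + ... + t^{k-1} N^{k-1}/(k-1)!) where N is the nilpotent superdiagonal part.

Assembling the blocks and conjugating back gives the entries of e^{tA} as shown above.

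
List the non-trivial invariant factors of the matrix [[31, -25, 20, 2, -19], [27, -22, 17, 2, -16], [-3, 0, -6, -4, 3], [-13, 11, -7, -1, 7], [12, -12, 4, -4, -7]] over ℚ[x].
(x + 1)^2, (x + 1)^3

The Jordan structure of A has elementary divisors (x + 1)^3, (x + 1)^2. Arranging the block sizes at each eigenvalue in decreasing order and taking row products gives the invariant factors.

Invariant factors (smallest first, each dividing the next): (x + 1)^2, (x + 1)^3.

Check: the last factor (x + 1)^3 is the minimal polynomial, and the product (x + 1)^5 is the characteristic polynomial.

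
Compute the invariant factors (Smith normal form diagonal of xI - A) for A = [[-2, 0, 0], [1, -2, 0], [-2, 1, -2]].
The Jordan structure of A has elementary divisors (x + 2)^3. Arranging the block sizes at each eigenvalue in decreasing order and taking row products gives the invariant factors.

Invariant factors (smallest first, each dividing the next): (x + 2)^3.

Check: the last factor (x + 2)^3 is the minimal polynomial, and the product (x + 2)^3 is the characteristic polynomial.

(x + 2)^3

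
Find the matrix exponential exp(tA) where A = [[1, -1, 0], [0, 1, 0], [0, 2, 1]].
e^{tA} = [[e^{t}, -t*e^{t}, 0], [0, e^{t}, 0], [0, 2*t*e^{t}, e^{t}]]

A has Jordan form J = [[1, 1, 0], [0, 1, 0], [0, 0, 1]] with A = PJP^{-1}, so e^{tA} = P e^{tJ} P^{-1}.

For a Jordan block J_k(λ), e^{tJ_k(λ)} = e^{λt} · (I + tN + t^2 N^2/2! + ... + t^{k-1} N^{k-1}/(k-1)!) where N is the nilpotent superdiagonal part.

Assembling the blocks and conjugating back gives the entries of e^{tA} as shown above.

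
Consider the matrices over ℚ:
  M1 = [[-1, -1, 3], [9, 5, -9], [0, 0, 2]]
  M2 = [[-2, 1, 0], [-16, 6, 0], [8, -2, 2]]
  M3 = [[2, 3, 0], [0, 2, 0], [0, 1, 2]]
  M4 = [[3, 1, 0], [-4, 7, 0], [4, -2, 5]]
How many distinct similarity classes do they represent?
Characteristic polynomials: χ_{M1} = (x - 2)^3, χ_{M2} = (x - 2)^3, χ_{M3} = (x - 2)^3, χ_{M4} = (x - 5)^3.

{M1, M2, M3}: invariant factors x - 2, (x - 2)^2.

{M4}: invariant factors x - 5, (x - 5)^2.

Matrices are similar if and only if their invariant-factor lists agree; the partition into similarity classes is {M1, M2, M3}, {M4}.

2 classes: {M1, M2, M3}, {M4}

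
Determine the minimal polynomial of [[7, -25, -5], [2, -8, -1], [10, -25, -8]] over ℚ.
m_A(x) = (x + 3)^2

The characteristic polynomial factors as (x + 3)^3. The minimal polynomial is ∏(x - λ)^{k_λ} where k_λ is the size of the largest Jordan block at λ.

For λ = -3: rank(A + 3I) = 1, and the largest Jordan block has size 2 (the smallest k with rank((A + 3I)^k) = rank((A + 3I)^(k+1))).

So m_A(x) = (x + 3)^2.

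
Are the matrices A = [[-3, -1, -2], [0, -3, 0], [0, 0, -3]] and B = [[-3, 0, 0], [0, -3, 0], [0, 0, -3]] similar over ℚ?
Both have characteristic polynomial (x + 3)^3, but the minimal polynomial of A is (x + 3)^2 while the minimal polynomial of B is x + 3. The minimal polynomial is a similarity invariant, so A and B are not similar.

No.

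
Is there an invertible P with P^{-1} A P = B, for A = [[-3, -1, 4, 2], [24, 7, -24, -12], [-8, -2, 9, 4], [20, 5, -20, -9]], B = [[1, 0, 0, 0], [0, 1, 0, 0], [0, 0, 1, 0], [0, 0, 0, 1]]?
No.

Both have characteristic polynomial (x - 1)^4, but the minimal polynomial of A is (x - 1)^2 while the minimal polynomial of B is x - 1. The minimal polynomial is a similarity invariant, so A and B are not similar.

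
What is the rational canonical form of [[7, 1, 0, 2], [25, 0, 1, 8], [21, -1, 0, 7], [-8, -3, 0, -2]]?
The invariant factors of A (the non-unit diagonal entries of the Smith normal form of xI - A over ℚ[x]) are (x - 5)(x^3 + 2x + 1), each dividing the next. The characteristic polynomial is their product, (x - 5)(x^3 + 2x + 1).

The rational canonical form is the block-diagonal matrix of companion matrices C(f_i):
R = [[0, 0, 0, 5], [1, 0, 0, 9], [0, 1, 0, -2], [0, 0, 1, 5]].

Note the characteristic polynomial does not split into linear factors over ℚ, so A has no Jordan form over ℚ; the rational canonical form exists over any field.

R = [[0, 0, 0, 5], [1, 0, 0, 9], [0, 1, 0, -2], [0, 0, 1, 5]]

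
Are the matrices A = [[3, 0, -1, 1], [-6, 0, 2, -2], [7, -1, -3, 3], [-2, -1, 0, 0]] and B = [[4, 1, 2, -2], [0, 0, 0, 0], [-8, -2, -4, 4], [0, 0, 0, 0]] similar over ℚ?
Both have characteristic polynomial x^4 and minimal polynomial x^2. But rank(A) = 2 for A while rank(B) = 1 for B, so the number of Jordan blocks at λ = 0 differs. A and B are not similar.

No.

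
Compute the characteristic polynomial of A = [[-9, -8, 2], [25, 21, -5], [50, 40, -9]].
χ_A(x) = (x - 1)^3

xI - A = [[x + 9, 8, -2], [-25, x - 21, 5], [-50, -40, x + 9]].

Expanding det(xI - A) along the first row:
det(xI - A) = + (x + 9)·det([[x - 21, 5], [-40, x + 9]]) - (8)·det([[-25, 5], [-50, x + 9]]) + (-2)·det([[-25, x - 21], [-50, -40]]).

Evaluating gives χ_A(x) = x^3 - 3x^2 + 3x - 1 = (x - 1)^3.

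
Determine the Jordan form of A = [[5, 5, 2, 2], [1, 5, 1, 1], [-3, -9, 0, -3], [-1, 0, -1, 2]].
J = [[3, 1, 0, 0], [0, 3, 1, 0], [0, 0, 3, 0], [0, 0, 0, 3]]

The characteristic polynomial is det(xI - A) = (x - 3)^4, so the eigenvalues are 3 (algebraic multiplicity 4).

For λ = 3: rank(A - 3I) = 2, rank((A - 3I)^2) = 1, rank((A - 3I)^3) = 0. The eigenspace has dimension 4 - 2 = 2, so there are 2 Jordan blocks; the rank sequence gives block sizes [3, 1].

Assembling the blocks gives the Jordan form J above.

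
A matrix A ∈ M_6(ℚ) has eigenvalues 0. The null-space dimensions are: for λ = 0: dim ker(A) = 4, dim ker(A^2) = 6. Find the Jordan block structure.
λ = 0: successive nullity increments [4, 2] count blocks of size ≥ k; block sizes are [2, 2, 1, 1].

Jordan blocks: (0, 2), (0, 2), (0, 1), (0, 1)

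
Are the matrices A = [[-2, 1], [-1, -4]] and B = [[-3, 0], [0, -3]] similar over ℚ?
Both have characteristic polynomial (x + 3)^2, but the minimal polynomial of A is (x + 3)^2 while the minimal polynomial of B is x + 3. The minimal polynomial is a similarity invariant, so A and B are not similar.

No.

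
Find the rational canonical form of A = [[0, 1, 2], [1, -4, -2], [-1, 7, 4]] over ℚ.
R = [[0, 0, 4], [1, 0, 1], [0, 1, 0]]

The invariant factors of A (the non-unit diagonal entries of the Smith normal form of xI - A over ℚ[x]) are x^3 - x - 4, each dividing the next. The characteristic polynomial is their product, x^3 - x - 4.

The rational canonical form is the block-diagonal matrix of companion matrices C(f_i):
R = [[0, 0, 4], [1, 0, 1], [0, 1, 0]].

Note the characteristic polynomial does not split into linear factors over ℚ, so A has no Jordan form over ℚ; the rational canonical form exists over any field.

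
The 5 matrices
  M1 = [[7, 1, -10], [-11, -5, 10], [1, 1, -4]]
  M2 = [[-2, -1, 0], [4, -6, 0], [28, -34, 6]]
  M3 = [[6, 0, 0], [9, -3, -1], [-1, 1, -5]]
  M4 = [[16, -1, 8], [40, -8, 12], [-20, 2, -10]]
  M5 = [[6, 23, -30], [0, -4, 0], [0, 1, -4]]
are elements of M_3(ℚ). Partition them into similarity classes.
Characteristic polynomials: χ_{M1} = (x - 6)(x + 4)^2, χ_{M2} = (x - 6)(x + 4)^2, χ_{M3} = (x - 6)(x + 4)^2, χ_{M4} = (x - 6)(x + 4)^2, χ_{M5} = (x - 6)(x + 4)^2.

{M1, M2, M3, M4, M5}: invariant factors (x - 6)(x + 4)^2.

Matrices are similar if and only if their invariant-factor lists agree; the partition into similarity classes is {M1, M2, M3, M4, M5}.

1 class: {M1, M2, M3, M4, M5}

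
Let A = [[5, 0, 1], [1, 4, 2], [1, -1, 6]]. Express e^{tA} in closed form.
A has Jordan form J = [[5, 1, 0], [0, 5, 1], [0, 0, 5]] with A = PJP^{-1}, so e^{tA} = P e^{tJ} P^{-1}.

For a Jordan block J_k(λ), e^{tJ_k(λ)} = e^{λt} · (I + tN + t^2 N^2/2! + ... + t^{k-1} N^{k-1}/(k-1)!) where N is the nilpotent superdiagonal part.

Assembling the blocks and conjugating back gives the entries of e^{tA} as shown above.

e^{tA} = [[(t^2 + 2)*e^{5*t}/2, -t^2*e^{5*t}/2, t*(t + 2)*e^{5*t}/2], [t*(t + 2)*e^{5*t}/2, (-t^2/2 - t + 1)*e^{5*t}, t*(t + 4)*e^{5*t}/2], [t*e^{5*t}, -t*e^{5*t}, (t + 1)*e^{5*t}]]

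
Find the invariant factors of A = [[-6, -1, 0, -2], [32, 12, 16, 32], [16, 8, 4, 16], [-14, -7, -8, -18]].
x + 4, (x - 4)(x + 4)^2

The Jordan structure of A has elementary divisors (x + 4)^2, (x + 4), (x - 4). Arranging the block sizes at each eigenvalue in decreasing order and taking row products gives the invariant factors.

Invariant factors (smallest first, each dividing the next): x + 4, (x - 4)(x + 4)^2.

Check: the last factor (x - 4)(x + 4)^2 is the minimal polynomial, and the product (x - 4)(x + 4)^3 is the characteristic polynomial.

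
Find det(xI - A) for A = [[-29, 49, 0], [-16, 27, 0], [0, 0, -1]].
xI - A = [[x + 29, -49, 0], [16, x - 27, 0], [0, 0, x + 1]].

Expanding det(xI - A) along the first row:
det(xI - A) = + (x + 29)·det([[x - 27, 0], [0, x + 1]]) - (-49)·det([[16, 0], [0, x + 1]]) + (0)·det([[16, x - 27], [0, 0]]).

Evaluating gives χ_A(x) = x^3 + 3x^2 + 3x + 1 = (x + 1)^3.

χ_A(x) = (x + 1)^3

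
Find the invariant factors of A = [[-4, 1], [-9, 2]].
The Jordan structure of A has elementary divisors (x + 1)^2. Arranging the block sizes at each eigenvalue in decreasing order and taking row products gives the invariant factors.

Invariant factors (smallest first, each dividing the next): (x + 1)^2.

Check: the last factor (x + 1)^2 is the minimal polynomial, and the product (x + 1)^2 is the characteristic polynomial.

(x + 1)^2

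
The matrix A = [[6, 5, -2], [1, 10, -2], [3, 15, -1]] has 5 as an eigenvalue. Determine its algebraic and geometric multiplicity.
algebraic multiplicity 3, geometric multiplicity 2

The characteristic polynomial is (x - 5)^3, so the factor x - 5 appears with exponent 3: the algebraic multiplicity is 3.

rank(A - 5I) = 1, so the eigenspace has dimension 3 - 1 = 2: the geometric multiplicity is 2.

Since 2 < 3, A is not diagonalizable.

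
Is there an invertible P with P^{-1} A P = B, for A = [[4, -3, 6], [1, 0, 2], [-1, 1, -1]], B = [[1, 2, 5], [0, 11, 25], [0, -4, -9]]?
Two matrices over a field are similar if and only if they have the same invariant factors.

Both A and B have characteristic polynomial (x - 1)^3 and minimal polynomial (x - 1)^2. Computing further, both have invariant factors x - 1, (x - 1)^2. Hence A and B are similar.

Yes.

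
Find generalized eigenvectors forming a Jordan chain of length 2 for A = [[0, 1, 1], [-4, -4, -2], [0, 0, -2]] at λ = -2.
v_1 = [[0, 1, 0]]^T, v_2 = [[1, -2, 0]]^T

We seek v_1 ∈ ker((A + 2I)^2) \ ker(A + 2I), then set v_{i+1} = (A + 2I) v_i.

One such chain is v_1 = [[0, 1, 0]]^T, v_2 = [[1, -2, 0]]^T. Check: (A + 2I) v_2 = [[0, 0, 0]]^T = 0.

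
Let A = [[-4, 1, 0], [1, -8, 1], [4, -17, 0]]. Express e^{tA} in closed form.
e^{tA} = [[(t^2 + 2)*e^{-4*t}/2, t*(1 - 2*t)*e^{-4*t}, t^2*e^{-4*t}/2], [t*e^{-4*t}, (1 - 4*t)*e^{-4*t}, t*e^{-4*t}], [t*(8 - t)*e^{-4*t}/2, t*(2*t - 17)*e^{-4*t}, (-t^2 + 8*t + 2)*e^{-4*t}/2]]

A has Jordan form J = [[-4, 1, 0], [0, -4, 1], [0, 0, -4]] with A = PJP^{-1}, so e^{tA} = P e^{tJ} P^{-1}.

For a Jordan block J_k(λ), e^{tJ_k(λ)} = e^{λt} · (I + tN + t^2 N^2/2! + ... + t^{k-1} N^{k-1}/(k-1)!) where N is the nilpotent superdiagonal part.

Assembling the blocks and conjugating back gives the entries of e^{tA} as shown above.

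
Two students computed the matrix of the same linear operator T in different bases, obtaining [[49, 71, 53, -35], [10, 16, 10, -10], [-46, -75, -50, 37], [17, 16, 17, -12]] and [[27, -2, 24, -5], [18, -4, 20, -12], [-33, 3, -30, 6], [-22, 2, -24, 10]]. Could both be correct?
Yes.

Two matrices over a field are similar if and only if they have the same invariant factors.

Both A and B have characteristic polynomial (x - 6)(x - 5)(x + 4)^2 and minimal polynomial (x - 6)(x - 5)(x + 4)^2. Computing further, both have invariant factors (x - 6)(x - 5)(x + 4)^2. Hence A and B are similar.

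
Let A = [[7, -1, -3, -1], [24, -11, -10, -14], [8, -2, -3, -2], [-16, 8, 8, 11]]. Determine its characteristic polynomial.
xI - A = [[x - 7, 1, 3, 1], [-24, x + 11, 10, 14], [-8, 2, x + 3, 2], [16, -8, -8, x - 11]].

Expanding det(xI - A) along the first row:
det(xI - A) = + (x - 7)·det([[x + 11, 10, 14], [2, x + 3, 2], [-8, -8, x - 11]]) - (1)·det([[-24, 10, 14], [-8, x + 3, 2], [16, -8, x - 11]]) + (3)·det([[-24, x + 11, 14], [-8, 2, 2], [16, -8, x - 11]]) - (1)·det([[-24, x + 11, 10], [-8, 2, x + 3], [16, -8, -8]]).

Evaluating gives χ_A(x) = x^4 - 4x^3 - 2x^2 + 12x + 9 = (x - 3)^2(x + 1)^2.

χ_A(x) = (x - 3)^2(x + 1)^2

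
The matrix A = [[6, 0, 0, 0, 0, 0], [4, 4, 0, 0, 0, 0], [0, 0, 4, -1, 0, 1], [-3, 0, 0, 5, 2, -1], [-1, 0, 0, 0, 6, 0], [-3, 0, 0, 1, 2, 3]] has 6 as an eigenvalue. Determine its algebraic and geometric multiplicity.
The characteristic polynomial is (x - 6)^2(x - 4)^4, so the factor x - 6 appears with exponent 2: the algebraic multiplicity is 2.

rank(A - 6I) = 5, so the eigenspace has dimension 6 - 5 = 1: the geometric multiplicity is 1.

Since 1 < 2, A is not diagonalizable.

algebraic multiplicity 2, geometric multiplicity 1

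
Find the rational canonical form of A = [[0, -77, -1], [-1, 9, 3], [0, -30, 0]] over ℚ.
The invariant factors of A (the non-unit diagonal entries of the Smith normal form of xI - A over ℚ[x]) are (x - 6)(x^2 - 3x - 5), each dividing the next. The characteristic polynomial is their product, (x - 6)(x^2 - 3x - 5).

The rational canonical form is the block-diagonal matrix of companion matrices C(f_i):
R = [[0, 0, -30], [1, 0, -13], [0, 1, 9]].

Note the characteristic polynomial does not split into linear factors over ℚ, so A has no Jordan form over ℚ; the rational canonical form exists over any field.

R = [[0, 0, -30], [1, 0, -13], [0, 1, 9]]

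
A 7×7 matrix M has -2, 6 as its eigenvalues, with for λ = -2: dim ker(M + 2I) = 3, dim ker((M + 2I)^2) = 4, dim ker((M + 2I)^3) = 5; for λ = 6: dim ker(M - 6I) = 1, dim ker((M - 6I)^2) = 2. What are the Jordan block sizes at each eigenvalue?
Jordan blocks: (-2, 3), (-2, 1), (-2, 1), (6, 2)

λ = -2: successive nullity increments [3, 1, 1] count blocks of size ≥ k; block sizes are [3, 1, 1].
λ = 6: successive nullity increments [1, 1] count blocks of size ≥ k; block sizes are [2].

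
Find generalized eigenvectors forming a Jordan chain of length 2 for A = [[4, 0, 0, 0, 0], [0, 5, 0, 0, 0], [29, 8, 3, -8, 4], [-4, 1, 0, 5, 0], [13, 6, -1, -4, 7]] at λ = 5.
v_1 = [[0, 0, 1, 0, 0]]^T, v_2 = [[0, 0, -2, 0, -1]]^T

We seek v_1 ∈ ker((A - 5I)^2) \ ker(A - 5I), then set v_{i+1} = (A - 5I) v_i.

One such chain is v_1 = [[0, 0, 1, 0, 0]]^T, v_2 = [[0, 0, -2, 0, -1]]^T. Check: (A - 5I) v_2 = [[0, 0, 0, 0, 0]]^T = 0.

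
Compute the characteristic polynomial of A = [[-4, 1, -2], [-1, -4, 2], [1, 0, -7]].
χ_A(x) = (x + 5)^3

xI - A = [[x + 4, -1, 2], [1, x + 4, -2], [-1, 0, x + 7]].

Expanding det(xI - A) along the first row:
det(xI - A) = + (x + 4)·det([[x + 4, -2], [0, x + 7]]) - (-1)·det([[1, -2], [-1, x + 7]]) + (2)·det([[1, x + 4], [-1, 0]]).

Evaluating gives χ_A(x) = x^3 + 15x^2 + 75x + 125 = (x + 5)^3.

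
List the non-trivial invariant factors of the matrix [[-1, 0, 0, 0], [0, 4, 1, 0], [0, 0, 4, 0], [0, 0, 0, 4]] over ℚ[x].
x - 4, (x - 4)^2(x + 1)

The Jordan structure of A has elementary divisors (x + 1), (x - 4)^2, (x - 4). Arranging the block sizes at each eigenvalue in decreasing order and taking row products gives the invariant factors.

Invariant factors (smallest first, each dividing the next): x - 4, (x - 4)^2(x + 1).

Check: the last factor (x - 4)^2(x + 1) is the minimal polynomial, and the product (x - 4)^3(x + 1) is the characteristic polynomial.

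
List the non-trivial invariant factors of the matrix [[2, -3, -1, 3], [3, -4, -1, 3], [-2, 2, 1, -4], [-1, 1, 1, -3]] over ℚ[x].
x + 1, (x + 1)^3

The Jordan structure of A has elementary divisors (x + 1)^3, (x + 1). Arranging the block sizes at each eigenvalue in decreasing order and taking row products gives the invariant factors.

Invariant factors (smallest first, each dividing the next): x + 1, (x + 1)^3.

Check: the last factor (x + 1)^3 is the minimal polynomial, and the product (x + 1)^4 is the characteristic polynomial.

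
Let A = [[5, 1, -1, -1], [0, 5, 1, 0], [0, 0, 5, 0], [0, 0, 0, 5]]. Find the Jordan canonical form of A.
The characteristic polynomial is det(xI - A) = (x - 5)^4, so the eigenvalues are 5 (algebraic multiplicity 4).

For λ = 5: rank(A - 5I) = 2, rank((A - 5I)^2) = 1, rank((A - 5I)^3) = 0. The eigenspace has dimension 4 - 2 = 2, so there are 2 Jordan blocks; the rank sequence gives block sizes [3, 1].

Assembling the blocks gives the Jordan form J above.

J = [[5, 1, 0, 0], [0, 5, 1, 0], [0, 0, 5, 0], [0, 0, 0, 5]]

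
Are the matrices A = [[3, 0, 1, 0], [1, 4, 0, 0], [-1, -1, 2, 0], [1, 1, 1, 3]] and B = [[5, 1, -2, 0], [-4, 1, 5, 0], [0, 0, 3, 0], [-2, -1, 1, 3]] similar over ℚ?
Yes.

Two matrices over a field are similar if and only if they have the same invariant factors.

Both A and B have characteristic polynomial (x - 3)^4 and minimal polynomial (x - 3)^3. Computing further, both have invariant factors x - 3, (x - 3)^3. Hence A and B are similar.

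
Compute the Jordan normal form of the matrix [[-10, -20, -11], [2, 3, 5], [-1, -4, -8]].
The characteristic polynomial is det(xI - A) = (x + 5)^3, so the eigenvalues are -5 (algebraic multiplicity 3).

For λ = -5: rank(A + 5I) = 2, rank((A + 5I)^2) = 1, rank((A + 5I)^3) = 0. The eigenspace has dimension 3 - 2 = 1, so there is 1 Jordan block; the rank sequence gives block sizes [3].

Assembling the blocks gives the Jordan form J above.

J = [[-5, 1, 0], [0, -5, 1], [0, 0, -5]]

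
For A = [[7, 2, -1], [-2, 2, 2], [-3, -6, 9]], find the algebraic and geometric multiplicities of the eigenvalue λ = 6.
The characteristic polynomial is (x - 6)^3, so the factor x - 6 appears with exponent 3: the algebraic multiplicity is 3.

rank(A - 6I) = 1, so the eigenspace has dimension 3 - 1 = 2: the geometric multiplicity is 2.

Since 2 < 3, A is not diagonalizable.

algebraic multiplicity 3, geometric multiplicity 2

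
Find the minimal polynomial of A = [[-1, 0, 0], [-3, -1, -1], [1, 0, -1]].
The characteristic polynomial factors as (x + 1)^3. The minimal polynomial is ∏(x - λ)^{k_λ} where k_λ is the size of the largest Jordan block at λ.

For λ = -1: rank(A + I) = 2, and the largest Jordan block has size 3 (the smallest k with rank((A + I)^k) = rank((A + I)^(k+1))).

So m_A(x) = (x + 1)^3.

m_A(x) = (x + 1)^3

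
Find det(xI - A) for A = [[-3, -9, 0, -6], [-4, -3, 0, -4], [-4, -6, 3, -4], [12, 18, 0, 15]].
xI - A = [[x + 3, 9, 0, 6], [4, x + 3, 0, 4], [4, 6, x - 3, 4], [-12, -18, 0, x - 15]].

Expanding det(xI - A) along the first row:
det(xI - A) = + (x + 3)·det([[x + 3, 0, 4], [6, x - 3, 4], [-18, 0, x - 15]]) - (9)·det([[4, 0, 4], [4, x - 3, 4], [-12, 0, x - 15]]) + (0)·det([[4, x + 3, 4], [4, 6, 4], [-12, -18, x - 15]]) - (6)·det([[4, x + 3, 0], [4, 6, x - 3], [-12, -18, 0]]).

Evaluating gives χ_A(x) = x^4 - 12x^3 + 54x^2 - 108x + 81 = (x - 3)^4.

χ_A(x) = (x - 3)^4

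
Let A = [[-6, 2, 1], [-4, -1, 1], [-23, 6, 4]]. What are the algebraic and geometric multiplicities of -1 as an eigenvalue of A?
The characteristic polynomial is (x + 1)^3, so the factor x + 1 appears with exponent 3: the algebraic multiplicity is 3.

rank(A + I) = 2, so the eigenspace has dimension 3 - 2 = 1: the geometric multiplicity is 1.

Since 1 < 3, A is not diagonalizable.

algebraic multiplicity 3, geometric multiplicity 1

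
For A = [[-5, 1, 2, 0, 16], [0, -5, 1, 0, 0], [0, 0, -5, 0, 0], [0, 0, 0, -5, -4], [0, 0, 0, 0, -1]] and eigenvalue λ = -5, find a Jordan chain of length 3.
v_1 = [[2, -2, 1, -2, 0]]^T, v_2 = [[0, 1, 0, 0, 0]]^T, v_3 = [[1, 0, 0, 0, 0]]^T

We seek v_1 ∈ ker((A + 5I)^3) \ ker((A + 5I)^2), then set v_{i+1} = (A + 5I) v_i.

One such chain is v_1 = [[2, -2, 1, -2, 0]]^T, v_2 = [[0, 1, 0, 0, 0]]^T, v_3 = [[1, 0, 0, 0, 0]]^T. Check: (A + 5I) v_3 = [[0, 0, 0, 0, 0]]^T = 0.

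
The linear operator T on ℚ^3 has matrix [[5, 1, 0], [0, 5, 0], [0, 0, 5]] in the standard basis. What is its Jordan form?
J = [[5, 1, 0], [0, 5, 0], [0, 0, 5]]

The characteristic polynomial is det(xI - A) = (x - 5)^3, so the eigenvalues are 5 (algebraic multiplicity 3).

For λ = 5: rank(A - 5I) = 1, rank((A - 5I)^2) = 0. The eigenspace has dimension 3 - 1 = 2, so there are 2 Jordan blocks; the rank sequence gives block sizes [2, 1].

Assembling the blocks gives the Jordan form J above.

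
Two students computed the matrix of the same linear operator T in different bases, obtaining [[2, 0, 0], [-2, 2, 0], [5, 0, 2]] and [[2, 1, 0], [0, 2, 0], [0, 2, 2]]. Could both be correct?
Yes.

Two matrices over a field are similar if and only if they have the same invariant factors.

Both A and B have characteristic polynomial (x - 2)^3 and minimal polynomial (x - 2)^2. Computing further, both have invariant factors x - 2, (x - 2)^2. Hence A and B are similar.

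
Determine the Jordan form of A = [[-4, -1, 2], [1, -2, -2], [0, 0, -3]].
The characteristic polynomial is det(xI - A) = (x + 3)^3, so the eigenvalues are -3 (algebraic multiplicity 3).

For λ = -3: rank(A + 3I) = 1, rank((A + 3I)^2) = 0. The eigenspace has dimension 3 - 1 = 2, so there are 2 Jordan blocks; the rank sequence gives block sizes [2, 1].

Assembling the blocks gives the Jordan form J above.

J = [[-3, 1, 0], [0, -3, 0], [0, 0, -3]]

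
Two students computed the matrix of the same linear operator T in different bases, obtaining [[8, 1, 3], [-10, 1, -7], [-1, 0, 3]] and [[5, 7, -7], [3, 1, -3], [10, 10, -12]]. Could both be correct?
No.

trace(A) = 12 but trace(B) = -6. The trace is a similarity invariant, so A and B are not similar.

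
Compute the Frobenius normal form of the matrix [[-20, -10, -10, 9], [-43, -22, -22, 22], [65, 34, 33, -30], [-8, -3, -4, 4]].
The invariant factors of A (the non-unit diagonal entries of the Smith normal form of xI - A over ℚ[x]) are (x + 5)(x^3 + 4x + 3), each dividing the next. The characteristic polynomial is their product, (x + 5)(x^3 + 4x + 3).

The rational canonical form is the block-diagonal matrix of companion matrices C(f_i):
R = [[0, 0, 0, -15], [1, 0, 0, -23], [0, 1, 0, -4], [0, 0, 1, -5]].

Note the characteristic polynomial does not split into linear factors over ℚ, so A has no Jordan form over ℚ; the rational canonical form exists over any field.

R = [[0, 0, 0, -15], [1, 0, 0, -23], [0, 1, 0, -4], [0, 0, 1, -5]]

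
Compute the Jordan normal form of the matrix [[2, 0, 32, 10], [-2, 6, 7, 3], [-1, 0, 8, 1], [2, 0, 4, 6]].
The characteristic polynomial is det(xI - A) = (x - 6)^3(x - 4), so the eigenvalues are 4 (algebraic multiplicity 1), 6 (algebraic multiplicity 3).

For λ = 4: algebraic multiplicity 1 gives one 1×1 block.

For λ = 6: rank(A - 6I) = 3, rank((A - 6I)^2) = 2, rank((A - 6I)^3) = 1. The eigenspace has dimension 4 - 3 = 1, so there is 1 Jordan block; the rank sequence gives block sizes [3].

Assembling the blocks gives the Jordan form J above.

J = [[4, 0, 0, 0], [0, 6, 1, 0], [0, 0, 6, 1], [0, 0, 0, 6]]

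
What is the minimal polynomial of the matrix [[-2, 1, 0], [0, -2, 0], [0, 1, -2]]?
m_A(x) = (x + 2)^2

The characteristic polynomial factors as (x + 2)^3. The minimal polynomial is ∏(x - λ)^{k_λ} where k_λ is the size of the largest Jordan block at λ.

For λ = -2: rank(A + 2I) = 1, and the largest Jordan block has size 2 (the smallest k with rank((A + 2I)^k) = rank((A + 2I)^(k+1))).

So m_A(x) = (x + 2)^2.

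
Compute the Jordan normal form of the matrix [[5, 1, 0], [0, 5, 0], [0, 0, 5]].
The characteristic polynomial is det(xI - A) = (x - 5)^3, so the eigenvalues are 5 (algebraic multiplicity 3).

For λ = 5: rank(A - 5I) = 1, rank((A - 5I)^2) = 0. The eigenspace has dimension 3 - 1 = 2, so there are 2 Jordan blocks; the rank sequence gives block sizes [2, 1].

Assembling the blocks gives the Jordan form J above.

J = [[5, 1, 0], [0, 5, 0], [0, 0, 5]]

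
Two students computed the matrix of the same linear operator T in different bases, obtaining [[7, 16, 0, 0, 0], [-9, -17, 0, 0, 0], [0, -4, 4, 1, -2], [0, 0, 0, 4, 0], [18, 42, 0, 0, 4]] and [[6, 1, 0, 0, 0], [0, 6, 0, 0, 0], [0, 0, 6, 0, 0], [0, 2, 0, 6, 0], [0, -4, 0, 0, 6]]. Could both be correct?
trace(A) = 2 but trace(B) = 30. The trace is a similarity invariant, so A and B are not similar.

No.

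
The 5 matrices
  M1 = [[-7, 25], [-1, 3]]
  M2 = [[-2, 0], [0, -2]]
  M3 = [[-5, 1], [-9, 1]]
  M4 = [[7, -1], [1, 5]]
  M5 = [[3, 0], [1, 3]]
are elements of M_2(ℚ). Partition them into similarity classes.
Characteristic polynomials: χ_{M1} = (x + 2)^2, χ_{M2} = (x + 2)^2, χ_{M3} = (x + 2)^2, χ_{M4} = (x - 6)^2, χ_{M5} = (x - 3)^2.

{M1, M3}: invariant factors (x + 2)^2.

{M2}: invariant factors x + 2, x + 2.

{M4}: invariant factors (x - 6)^2.

{M5}: invariant factors (x - 3)^2.

Matrices are similar if and only if their invariant-factor lists agree; the partition into similarity classes is {M1, M3}, {M2}, {M4}, {M5}.

4 classes: {M1, M3}, {M2}, {M4}, {M5}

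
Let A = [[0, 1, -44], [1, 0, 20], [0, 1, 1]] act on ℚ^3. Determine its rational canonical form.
The invariant factors of A (the non-unit diagonal entries of the Smith normal form of xI - A over ℚ[x]) are (x - 3)^2(x + 5), each dividing the next. The characteristic polynomial is their product, (x - 3)^2(x + 5).

The rational canonical form is the block-diagonal matrix of companion matrices C(f_i):
R = [[0, 0, -45], [1, 0, 21], [0, 1, 1]].

R = [[0, 0, -45], [1, 0, 21], [0, 1, 1]]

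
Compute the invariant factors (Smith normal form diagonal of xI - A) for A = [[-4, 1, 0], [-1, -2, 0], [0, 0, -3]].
The Jordan structure of A has elementary divisors (x + 3)^2, (x + 3). Arranging the block sizes at each eigenvalue in decreasing order and taking row products gives the invariant factors.

Invariant factors (smallest first, each dividing the next): x + 3, (x + 3)^2.

Check: the last factor (x + 3)^2 is the minimal polynomial, and the product (x + 3)^3 is the characteristic polynomial.

x + 3, (x + 3)^2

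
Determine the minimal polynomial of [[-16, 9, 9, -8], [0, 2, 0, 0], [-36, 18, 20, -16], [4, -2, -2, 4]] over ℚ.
The characteristic polynomial factors as (x - 4)(x - 2)^3. The minimal polynomial is ∏(x - λ)^{k_λ} where k_λ is the size of the largest Jordan block at λ.

For λ = 2: rank(A - 2I) = 2, and the largest Jordan block has size 2 (the smallest k with rank((A - 2I)^k) = rank((A - 2I)^(k+1))).
For λ = 4: rank(A - 4I) = 3, and the largest Jordan block has size 1 (the smallest k with rank((A - 4I)^k) = rank((A - 4I)^(k+1))).

So m_A(x) = (x - 4)(x - 2)^2.

m_A(x) = (x - 4)(x - 2)^2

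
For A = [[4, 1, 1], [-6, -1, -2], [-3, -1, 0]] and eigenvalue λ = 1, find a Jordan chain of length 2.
v_1 = [[1, -1, -1]]^T, v_2 = [[1, -2, -1]]^T

We seek v_1 ∈ ker((A - I)^2) \ ker(A - I), then set v_{i+1} = (A - I) v_i.

One such chain is v_1 = [[1, -1, -1]]^T, v_2 = [[1, -2, -1]]^T. Check: (A - I) v_2 = [[0, 0, 0]]^T = 0.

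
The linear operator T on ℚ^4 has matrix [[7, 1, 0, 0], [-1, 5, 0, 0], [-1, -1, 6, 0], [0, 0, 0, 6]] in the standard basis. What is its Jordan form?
J = [[6, 1, 0, 0], [0, 6, 0, 0], [0, 0, 6, 0], [0, 0, 0, 6]]

The characteristic polynomial is det(xI - A) = (x - 6)^4, so the eigenvalues are 6 (algebraic multiplicity 4).

For λ = 6: rank(A - 6I) = 1, rank((A - 6I)^2) = 0. The eigenspace has dimension 4 - 1 = 3, so there are 3 Jordan blocks; the rank sequence gives block sizes [2, 1, 1].

Assembling the blocks gives the Jordan form J above.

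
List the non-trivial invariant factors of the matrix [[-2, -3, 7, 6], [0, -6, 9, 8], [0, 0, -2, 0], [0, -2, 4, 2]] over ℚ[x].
The Jordan structure of A has elementary divisors (x + 2)^3, (x + 2). Arranging the block sizes at each eigenvalue in decreasing order and taking row products gives the invariant factors.

Invariant factors (smallest first, each dividing the next): x + 2, (x + 2)^3.

Check: the last factor (x + 2)^3 is the minimal polynomial, and the product (x + 2)^4 is the characteristic polynomial.

x + 2, (x + 2)^3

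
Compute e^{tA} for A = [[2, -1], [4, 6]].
A has Jordan form J = [[4, 1], [0, 4]] with A = PJP^{-1}, so e^{tA} = P e^{tJ} P^{-1}.

For a Jordan block J_k(λ), e^{tJ_k(λ)} = e^{λt} · (I + tN + t^2 N^2/2! + ... + t^{k-1} N^{k-1}/(k-1)!) where N is the nilpotent superdiagonal part.

Assembling the blocks and conjugating back gives the entries of e^{tA} as shown above.

e^{tA} = [[(1 - 2*t)*e^{4*t}, -t*e^{4*t}], [4*t*e^{4*t}, (2*t + 1)*e^{4*t}]]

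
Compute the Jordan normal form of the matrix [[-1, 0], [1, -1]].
J = [[-1, 1], [0, -1]]

The characteristic polynomial is det(xI - A) = (x + 1)^2, so the eigenvalues are -1 (algebraic multiplicity 2).

For λ = -1: rank(A + I) = 1, rank((A + I)^2) = 0. The eigenspace has dimension 2 - 1 = 1, so there is 1 Jordan block; the rank sequence gives block sizes [2].

Assembling the blocks gives the Jordan form J above.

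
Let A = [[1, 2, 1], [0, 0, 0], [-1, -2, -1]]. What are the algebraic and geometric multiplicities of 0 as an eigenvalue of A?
algebraic multiplicity 3, geometric multiplicity 2

The characteristic polynomial is x^3, so the factor x appears with exponent 3: the algebraic multiplicity is 3.

rank(A) = 1, so the eigenspace has dimension 3 - 1 = 2: the geometric multiplicity is 2.

Since 2 < 3, A is not diagonalizable.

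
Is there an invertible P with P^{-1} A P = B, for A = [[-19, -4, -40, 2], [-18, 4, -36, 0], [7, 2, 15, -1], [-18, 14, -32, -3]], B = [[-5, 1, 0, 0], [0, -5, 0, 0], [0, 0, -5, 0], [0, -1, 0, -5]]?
trace(A) = -3 but trace(B) = -20. The trace is a similarity invariant, so A and B are not similar.

No.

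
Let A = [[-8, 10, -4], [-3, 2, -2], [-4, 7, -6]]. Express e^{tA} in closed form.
e^{tA} = [[(t^2 - 4*t + 1)*e^{-4*t}, 2*t*(5 - 2*t)*e^{-4*t}, 2*t*(t - 2)*e^{-4*t}], [t*(t - 3)*e^{-4*t}, (-4*t^2 + 6*t + 1)*e^{-4*t}, 2*t*(t - 1)*e^{-4*t}], [t*(3*t - 8)*e^{-4*t}/2, t*(7 - 6*t)*e^{-4*t}, (3*t^2 - 2*t + 1)*e^{-4*t}]]

A has Jordan form J = [[-4, 1, 0], [0, -4, 1], [0, 0, -4]] with A = PJP^{-1}, so e^{tA} = P e^{tJ} P^{-1}.

For a Jordan block J_k(λ), e^{tJ_k(λ)} = e^{λt} · (I + tN + t^2 N^2/2! + ... + t^{k-1} N^{k-1}/(k-1)!) where N is the nilpotent superdiagonal part.

Assembling the blocks and conjugating back gives the entries of e^{tA} as shown above.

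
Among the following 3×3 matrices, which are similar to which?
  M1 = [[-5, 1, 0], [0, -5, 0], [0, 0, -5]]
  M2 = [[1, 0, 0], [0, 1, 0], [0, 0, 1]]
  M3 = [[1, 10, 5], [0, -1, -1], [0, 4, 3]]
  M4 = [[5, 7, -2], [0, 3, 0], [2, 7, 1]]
4 classes: {M1}, {M2}, {M3}, {M4}

Characteristic polynomials: χ_{M1} = (x + 5)^3, χ_{M2} = (x - 1)^3, χ_{M3} = (x - 1)^3, χ_{M4} = (x - 3)^3.

{M1}: invariant factors x + 5, (x + 5)^2.

{M2}: invariant factors x - 1, x - 1, x - 1.

{M3}: invariant factors x - 1, (x - 1)^2.

{M4}: invariant factors x - 3, (x - 3)^2.

Matrices are similar if and only if their invariant-factor lists agree; the partition into similarity classes is {M1}, {M2}, {M3}, {M4}.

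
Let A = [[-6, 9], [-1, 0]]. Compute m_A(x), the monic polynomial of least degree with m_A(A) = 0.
The characteristic polynomial factors as (x + 3)^2. The minimal polynomial is ∏(x - λ)^{k_λ} where k_λ is the size of the largest Jordan block at λ.

For λ = -3: rank(A + 3I) = 1, and the largest Jordan block has size 2 (the smallest k with rank((A + 3I)^k) = rank((A + 3I)^(k+1))).

So m_A(x) = (x + 3)^2.

m_A(x) = (x + 3)^2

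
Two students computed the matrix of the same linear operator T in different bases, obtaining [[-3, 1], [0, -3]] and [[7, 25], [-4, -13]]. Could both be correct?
Yes.

Two matrices over a field are similar if and only if they have the same invariant factors.

Both A and B have characteristic polynomial (x + 3)^2 and minimal polynomial (x + 3)^2. Computing further, both have invariant factors (x + 3)^2. Hence A and B are similar.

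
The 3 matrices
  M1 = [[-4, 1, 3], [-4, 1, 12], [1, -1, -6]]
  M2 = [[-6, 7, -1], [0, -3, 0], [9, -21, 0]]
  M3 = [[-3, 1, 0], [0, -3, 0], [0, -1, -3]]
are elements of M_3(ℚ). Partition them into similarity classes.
1 class: {M1, M2, M3}

Characteristic polynomials: χ_{M1} = (x + 3)^3, χ_{M2} = (x + 3)^3, χ_{M3} = (x + 3)^3.

{M1, M2, M3}: invariant factors x + 3, (x + 3)^2.

Matrices are similar if and only if their invariant-factor lists agree; the partition into similarity classes is {M1, M2, M3}.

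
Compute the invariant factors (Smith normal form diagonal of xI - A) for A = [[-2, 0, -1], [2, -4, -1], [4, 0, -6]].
The Jordan structure of A has elementary divisors (x + 4)^2, (x + 4). Arranging the block sizes at each eigenvalue in decreasing order and taking row products gives the invariant factors.

Invariant factors (smallest first, each dividing the next): x + 4, (x + 4)^2.

Check: the last factor (x + 4)^2 is the minimal polynomial, and the product (x + 4)^3 is the characteristic polynomial.

x + 4, (x + 4)^2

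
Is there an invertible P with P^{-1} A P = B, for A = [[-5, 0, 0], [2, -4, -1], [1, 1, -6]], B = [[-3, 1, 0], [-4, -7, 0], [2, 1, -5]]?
Both have characteristic polynomial (x + 5)^3, but the minimal polynomial of A is (x + 5)^3 while the minimal polynomial of B is (x + 5)^2. The minimal polynomial is a similarity invariant, so A and B are not similar.

No.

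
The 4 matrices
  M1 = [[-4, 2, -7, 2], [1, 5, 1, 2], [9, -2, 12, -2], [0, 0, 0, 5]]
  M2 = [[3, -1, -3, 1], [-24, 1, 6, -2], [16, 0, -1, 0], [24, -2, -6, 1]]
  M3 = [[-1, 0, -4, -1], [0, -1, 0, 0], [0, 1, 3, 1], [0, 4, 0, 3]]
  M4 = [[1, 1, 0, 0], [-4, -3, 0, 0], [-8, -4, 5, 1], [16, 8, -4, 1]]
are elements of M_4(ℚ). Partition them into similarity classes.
Characteristic polynomials: χ_{M1} = (x - 5)^3(x - 3), χ_{M2} = (x - 3)^2(x + 1)^2, χ_{M3} = (x - 3)^2(x + 1)^2, χ_{M4} = (x - 3)^2(x + 1)^2.

{M1}: invariant factors x - 5, (x - 5)^2(x - 3).

{M2}: invariant factors x + 1, (x - 3)^2(x + 1).

{M3, M4}: invariant factors (x - 3)^2(x + 1)^2.

Matrices are similar if and only if their invariant-factor lists agree; the partition into similarity classes is {M1}, {M2}, {M3, M4}.

3 classes: {M1}, {M2}, {M3, M4}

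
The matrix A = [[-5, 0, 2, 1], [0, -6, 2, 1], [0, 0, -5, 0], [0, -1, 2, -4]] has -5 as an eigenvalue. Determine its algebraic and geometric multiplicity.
algebraic multiplicity 4, geometric multiplicity 2

The characteristic polynomial is (x + 5)^4, so the factor x + 5 appears with exponent 4: the algebraic multiplicity is 4.

rank(A + 5I) = 2, so the eigenspace has dimension 4 - 2 = 2: the geometric multiplicity is 2.

Since 2 < 4, A is not diagonalizable.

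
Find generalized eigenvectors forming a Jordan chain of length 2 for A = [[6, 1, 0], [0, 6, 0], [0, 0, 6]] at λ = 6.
v_1 = [[0, 1, 0]]^T, v_2 = [[1, 0, 0]]^T

We seek v_1 ∈ ker((A - 6I)^2) \ ker(A - 6I), then set v_{i+1} = (A - 6I) v_i.

One such chain is v_1 = [[0, 1, 0]]^T, v_2 = [[1, 0, 0]]^T. Check: (A - 6I) v_2 = [[0, 0, 0]]^T = 0.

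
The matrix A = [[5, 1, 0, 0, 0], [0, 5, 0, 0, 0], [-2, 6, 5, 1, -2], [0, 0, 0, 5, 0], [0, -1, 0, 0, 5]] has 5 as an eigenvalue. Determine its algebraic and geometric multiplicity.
algebraic multiplicity 5, geometric multiplicity 3

The characteristic polynomial is (x - 5)^5, so the factor x - 5 appears with exponent 5: the algebraic multiplicity is 5.

rank(A - 5I) = 2, so the eigenspace has dimension 5 - 2 = 3: the geometric multiplicity is 3.

Since 3 < 5, A is not diagonalizable.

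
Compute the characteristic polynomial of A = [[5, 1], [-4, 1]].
xI - A = [[x - 5, -1], [4, x - 1]].

Expanding det(xI - A) along the first row:
det(xI - A) = + (x - 5)·det([[x - 1]]) - (-1)·det([[4]]).

Evaluating gives χ_A(x) = x^2 - 6x + 9 = (x - 3)^2.

χ_A(x) = (x - 3)^2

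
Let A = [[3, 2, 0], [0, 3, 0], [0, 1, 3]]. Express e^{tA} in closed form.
e^{tA} = [[e^{3*t}, 2*t*e^{3*t}, 0], [0, e^{3*t}, 0], [0, t*e^{3*t}, e^{3*t}]]

A has Jordan form J = [[3, 1, 0], [0, 3, 0], [0, 0, 3]] with A = PJP^{-1}, so e^{tA} = P e^{tJ} P^{-1}.

For a Jordan block J_k(λ), e^{tJ_k(λ)} = e^{λt} · (I + tN + t^2 N^2/2! + ... + t^{k-1} N^{k-1}/(k-1)!) where N is the nilpotent superdiagonal part.

Assembling the blocks and conjugating back gives the entries of e^{tA} as shown above.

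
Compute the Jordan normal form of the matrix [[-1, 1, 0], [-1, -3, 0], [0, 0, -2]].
J = [[-2, 1, 0], [0, -2, 0], [0, 0, -2]]

The characteristic polynomial is det(xI - A) = (x + 2)^3, so the eigenvalues are -2 (algebraic multiplicity 3).

For λ = -2: rank(A + 2I) = 1, rank((A + 2I)^2) = 0. The eigenspace has dimension 3 - 1 = 2, so there are 2 Jordan blocks; the rank sequence gives block sizes [2, 1].

Assembling the blocks gives the Jordan form J above.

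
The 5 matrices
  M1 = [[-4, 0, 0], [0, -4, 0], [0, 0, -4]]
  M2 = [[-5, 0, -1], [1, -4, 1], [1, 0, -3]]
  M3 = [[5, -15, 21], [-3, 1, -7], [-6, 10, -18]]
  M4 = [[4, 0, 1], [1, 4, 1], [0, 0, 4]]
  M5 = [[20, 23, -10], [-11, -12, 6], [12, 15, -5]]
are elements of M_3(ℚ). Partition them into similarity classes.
Characteristic polynomials: χ_{M1} = (x + 4)^3, χ_{M2} = (x + 4)^3, χ_{M3} = (x + 4)^3, χ_{M4} = (x - 4)^3, χ_{M5} = (x - 1)^3.

{M1}: invariant factors x + 4, x + 4, x + 4.

{M2, M3}: invariant factors x + 4, (x + 4)^2.

{M4}: invariant factors (x - 4)^3.

{M5}: invariant factors (x - 1)^3.

Matrices are similar if and only if their invariant-factor lists agree; the partition into similarity classes is {M1}, {M2, M3}, {M4}, {M5}.

4 classes: {M1}, {M2, M3}, {M4}, {M5}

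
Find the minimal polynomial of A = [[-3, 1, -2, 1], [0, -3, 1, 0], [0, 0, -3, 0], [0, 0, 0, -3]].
The characteristic polynomial factors as (x + 3)^4. The minimal polynomial is ∏(x - λ)^{k_λ} where k_λ is the size of the largest Jordan block at λ.

For λ = -3: rank(A + 3I) = 2, and the largest Jordan block has size 3 (the smallest k with rank((A + 3I)^k) = rank((A + 3I)^(k+1))).

So m_A(x) = (x + 3)^3.

m_A(x) = (x + 3)^3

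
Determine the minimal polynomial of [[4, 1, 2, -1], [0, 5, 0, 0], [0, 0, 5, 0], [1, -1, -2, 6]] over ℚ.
The characteristic polynomial factors as (x - 5)^4. The minimal polynomial is ∏(x - λ)^{k_λ} where k_λ is the size of the largest Jordan block at λ.

For λ = 5: rank(A - 5I) = 1, and the largest Jordan block has size 2 (the smallest k with rank((A - 5I)^k) = rank((A - 5I)^(k+1))).

So m_A(x) = (x - 5)^2.

m_A(x) = (x - 5)^2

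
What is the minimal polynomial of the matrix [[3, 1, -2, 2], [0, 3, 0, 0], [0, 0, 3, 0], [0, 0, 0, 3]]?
The characteristic polynomial factors as (x - 3)^4. The minimal polynomial is ∏(x - λ)^{k_λ} where k_λ is the size of the largest Jordan block at λ.

For λ = 3: rank(A - 3I) = 1, and the largest Jordan block has size 2 (the smallest k with rank((A - 3I)^k) = rank((A - 3I)^(k+1))).

So m_A(x) = (x - 3)^2.

m_A(x) = (x - 3)^2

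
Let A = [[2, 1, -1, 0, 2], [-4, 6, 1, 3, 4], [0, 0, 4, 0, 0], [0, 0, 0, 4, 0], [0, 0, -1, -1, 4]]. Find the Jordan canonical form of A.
J = [[4, 1, 0, 0, 0], [0, 4, 1, 0, 0], [0, 0, 4, 0, 0], [0, 0, 0, 4, 0], [0, 0, 0, 0, 4]]

The characteristic polynomial is det(xI - A) = (x - 4)^5, so the eigenvalues are 4 (algebraic multiplicity 5).

For λ = 4: rank(A - 4I) = 2, rank((A - 4I)^2) = 1, rank((A - 4I)^3) = 0. The eigenspace has dimension 5 - 2 = 3, so there are 3 Jordan blocks; the rank sequence gives block sizes [3, 1, 1].

Assembling the blocks gives the Jordan form J above.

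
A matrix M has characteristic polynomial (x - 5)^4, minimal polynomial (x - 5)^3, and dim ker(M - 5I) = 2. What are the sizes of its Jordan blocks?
λ = 5: algebraic multiplicity 4 (exponent in χ_M), largest block size 3 (exponent in m_M), 2 blocks (geometric multiplicity). These force block sizes [3, 1].

Jordan blocks: (5, 3), (5, 1)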